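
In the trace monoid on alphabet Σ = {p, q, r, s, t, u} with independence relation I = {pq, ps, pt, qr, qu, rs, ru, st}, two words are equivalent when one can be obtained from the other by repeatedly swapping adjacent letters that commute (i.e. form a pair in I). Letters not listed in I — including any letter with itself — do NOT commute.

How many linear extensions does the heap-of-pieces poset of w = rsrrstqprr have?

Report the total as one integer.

#0=r has no predecessor
#1=s has no predecessor
#2=r depends on [0:r]
#3=r depends on [2:r]
#4=s depends on [1:s]
#5=t depends on [3:r]
#6=q depends on [4:s, 5:t]
#7=p depends on [3:r]
#8=r depends on [5:t, 7:p]
#9=r depends on [8:r]
sources: [0:r, 1:s]
N(rest) = Σ N(rest − s) over sources s of rest; N(one piece) = 1:
  size 1 → [6]=1  [9]=1
  size 2 → [4,6]=1  [6,9]=2  [8,9]=1
  size 3 → [1,4,6]=1  [4,6,9]=3  [6,8,9]=3  [7,8,9]=1
  size 4 → [1,4,6,9]=4  [4,6,8,9]=6  [5,6,8,9]=3  [6,7,8,9]=4
  size 5 → [1,4,6,8,9]=10  [4,5,6,8,9]=9  [4,6,7,8,9]=10  [5,6,7,8,9]=7
  size 6 → [1,4,5,6,8,9]=19  [1,4,6,7,8,9]=20  [3,5,6,7,8,9]=7  [4,5,6,7,8,9]=26
  size 7 → [1,4,5,6,7,8,9]=65  [2,3,5,6,7,8,9]=7  [3,4,5,6,7,8,9]=33
  size 8 → [0,2,3,5,6,7,8,9]=7  [1,3,4,5,6,7,8,9]=98  [2,3,4,5,6,7,8,9]=40
  first=0(r) contributes 138
  first=1(s) contributes 47
|[w]| = 185

185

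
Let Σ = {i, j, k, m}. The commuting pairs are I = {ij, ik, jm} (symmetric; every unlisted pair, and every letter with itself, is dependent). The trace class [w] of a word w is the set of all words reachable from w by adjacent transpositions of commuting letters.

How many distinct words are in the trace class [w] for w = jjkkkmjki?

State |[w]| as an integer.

drop 0:j onto floor
drop 1:j onto {0:j}
drop 2:k onto {1:j}
drop 3:k onto {2:k}
drop 4:k onto {3:k}
drop 5:m onto {4:k}
drop 6:j onto {4:k}
drop 7:k onto {5:m, 6:j}
drop 8:i onto {5:m}
ground layer = {0:j}
drop-orders for the pieces not yet dropped (sum over which currently-grounded one goes next):
  1 to go: {7} 1  {8} 1
  2 to go: {6,7} 1  {7,8} 2
  3 to go: {5,7,8} 2  {6,7,8} 3
  4 to go: {5,6,7,8} 5
  5 to go: {4,5,6,7,8} 5
  6 to go: {3,4,5,6,7,8} 5
  7 to go: {2,3,4,5,6,7,8} 5
  if 0:j drops first: 5 orders

5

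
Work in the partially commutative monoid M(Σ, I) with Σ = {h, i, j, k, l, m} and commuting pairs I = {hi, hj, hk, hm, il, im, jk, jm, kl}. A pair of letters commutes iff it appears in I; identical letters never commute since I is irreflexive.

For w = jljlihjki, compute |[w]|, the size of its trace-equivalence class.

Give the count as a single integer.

21

piece 0:j — minimal
piece 1:l rests on {0:j}
piece 2:j rests on {1:l}
piece 3:l rests on {2:j}
piece 4:i rests on {2:j}
piece 5:h rests on {3:l}
piece 6:j rests on {3:l, 4:i}
piece 7:k rests on {4:i}
piece 8:i rests on {6:j, 7:k}
minimal pieces: {0:j}
ways to finish when only these pieces remain (= sum over removing one remaining piece with nothing left below it):
  1 left: {5}→1  {8}→1
  2 left: {5,8}→2  {6,8}→1  {7,8}→1
  3 left: {5,6,8}→3  {5,7,8}→3  {6,7,8}→2
  4 left: {3,5,6,8}→3  {4,6,7,8}→2  {5,6,7,8}→8
  5 left: {3,5,6,7,8}→11  {4,5,6,7,8}→10
  6 left: {3,4,5,6,7,8}→21
  7 left: {2,3,4,5,6,7,8}→21
  placing 0:j first → 21 extensions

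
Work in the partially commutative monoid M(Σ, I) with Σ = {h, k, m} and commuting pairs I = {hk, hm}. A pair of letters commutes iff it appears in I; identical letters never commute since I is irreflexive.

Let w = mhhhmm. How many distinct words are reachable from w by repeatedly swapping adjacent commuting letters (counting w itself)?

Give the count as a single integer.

20

drop 0:m onto floor
drop 1:h onto floor
drop 2:h onto {1:h}
drop 3:h onto {2:h}
drop 4:m onto {0:m}
drop 5:m onto {4:m}
ground layer = {0:m, 1:h}
drop-orders for the pieces not yet dropped (sum over which currently-grounded one goes next):
  1 to go: {3} 1  {5} 1
  2 to go: {2,3} 1  {3,5} 2  {4,5} 1
  3 to go: {0,4,5} 1  {1,2,3} 1  {2,3,5} 3  {3,4,5} 3
  4 to go: {0,3,4,5} 4  {1,2,3,5} 4  {2,3,4,5} 6
  if 0:m drops first: 10 orders
  if 1:h drops first: 10 orders
heap linearizations: 20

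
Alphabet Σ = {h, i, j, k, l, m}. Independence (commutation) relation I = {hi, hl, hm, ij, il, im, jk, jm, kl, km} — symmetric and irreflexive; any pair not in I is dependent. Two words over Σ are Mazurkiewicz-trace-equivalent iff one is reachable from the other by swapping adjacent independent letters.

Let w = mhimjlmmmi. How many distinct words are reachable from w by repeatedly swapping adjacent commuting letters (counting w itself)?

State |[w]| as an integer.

#0=m has no predecessor
#1=h has no predecessor
#2=i has no predecessor
#3=m depends on [0:m]
#4=j depends on [1:h]
#5=l depends on [3:m, 4:j]
#6=m depends on [5:l]
#7=m depends on [6:m]
#8=m depends on [7:m]
#9=i depends on [2:i]
sources: [0:m, 1:h, 2:i]
N(rest) = Σ N(rest − s) over sources s of rest; N(one piece) = 1:
  size 1 → [8]=1  [9]=1
  size 2 → [2,9]=1  [7,8]=1  [8,9]=2
  size 3 → [2,8,9]=3  [6,7,8]=1  [7,8,9]=3
  size 4 → [2,7,8,9]=6  [5,6,7,8]=1  [6,7,8,9]=4
  size 5 → [2,6,7,8,9]=10  [3,5,6,7,8]=1  [4,5,6,7,8]=1  [5,6,7,8,9]=5
  size 6 → [0,3,5,6,7,8]=1  [1,4,5,6,7,8]=1  [2,5,6,7,8,9]=15  [3,4,5,6,7,8]=2  [3,5,6,7,8,9]=6  [4,5,6,7,8,9]=6
  size 7 → [0,3,4,5,6,7,8]=3  [0,3,5,6,7,8,9]=7  [1,3,4,5,6,7,8]=3  [1,4,5,6,7,8,9]=7  [2,3,5,6,7,8,9]=21  [2,4,5,6,7,8,9]=21  [3,4,5,6,7,8,9]=14
  size 8 → [0,1,3,4,5,6,7,8]=6  [0,2,3,5,6,7,8,9]=28  [0,3,4,5,6,7,8,9]=24  [1,2,4,5,6,7,8,9]=28  [1,3,4,5,6,7,8,9]=24  [2,3,4,5,6,7,8,9]=56
  first=0(m) contributes 108
  first=1(h) contributes 108
  first=2(i) contributes 54
|[w]| = 270

270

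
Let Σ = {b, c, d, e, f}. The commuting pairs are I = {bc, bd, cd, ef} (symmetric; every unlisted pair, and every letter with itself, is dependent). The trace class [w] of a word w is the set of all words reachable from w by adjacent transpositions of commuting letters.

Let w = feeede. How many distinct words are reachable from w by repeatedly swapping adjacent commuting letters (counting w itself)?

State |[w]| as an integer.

piece 0:f — minimal
piece 1:e — minimal
piece 2:e rests on {1:e}
piece 3:e rests on {2:e}
piece 4:d rests on {0:f, 3:e}
piece 5:e rests on {4:d}
minimal pieces: {0:f, 1:e}
ways to finish when only these pieces remain (= sum over removing one remaining piece with nothing left below it):
  1 left: {5}→1
  2 left: {4,5}→1
  3 left: {0,4,5}→1  {3,4,5}→1
  4 left: {0,3,4,5}→2  {2,3,4,5}→1
  placing 0:f first → 1 extensions
  placing 1:e first → 3 extensions
total linear extensions = 4

4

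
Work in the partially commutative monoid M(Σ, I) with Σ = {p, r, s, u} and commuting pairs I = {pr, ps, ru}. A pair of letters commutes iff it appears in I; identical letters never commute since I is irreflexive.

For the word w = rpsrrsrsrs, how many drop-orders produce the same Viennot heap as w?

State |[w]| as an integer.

0(r) covers ∅
1(p) covers ∅
2(s) covers 0:r
3(r) covers 2:s
4(r) covers 3:r
5(s) covers 4:r
6(r) covers 5:s
7(s) covers 6:r
8(r) covers 7:s
9(s) covers 8:r
floor of heap: 0:r, 1:p
completions by unplaced set U, small U first (add the entries for U minus each lowest piece of U):
  |U|=1: {1}:1  {9}:1
  |U|=2: {1,9}:2  {8,9}:1
  |U|=3: {1,8,9}:3  {7,8,9}:1
  |U|=4: {1,7,8,9}:4  {6,7,8,9}:1
  |U|=5: {1,6,7,8,9}:5  {5,6,7,8,9}:1
  |U|=6: {1,5,6,7,8,9}:6  {4,5,6,7,8,9}:1
  |U|=7: {1,4,5,6,7,8,9}:7  {3,4,5,6,7,8,9}:1
  |U|=8: {1,3,4,5,6,7,8,9}:8  {2,3,4,5,6,7,8,9}:1
  start at 0(r): 9
  start at 1(p): 1
sum over floor = 10

10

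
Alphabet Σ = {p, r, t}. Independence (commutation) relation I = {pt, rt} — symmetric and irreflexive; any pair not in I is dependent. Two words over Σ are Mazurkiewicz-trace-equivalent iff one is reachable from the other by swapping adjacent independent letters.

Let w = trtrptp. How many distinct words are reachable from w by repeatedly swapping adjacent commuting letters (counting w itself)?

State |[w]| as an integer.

35

#0=t has no predecessor
#1=r has no predecessor
#2=t depends on [0:t]
#3=r depends on [1:r]
#4=p depends on [3:r]
#5=t depends on [2:t]
#6=p depends on [4:p]
sources: [0:t, 1:r]
N(rest) = Σ N(rest − s) over sources s of rest; N(one piece) = 1:
  size 1 → [5]=1  [6]=1
  size 2 → [2,5]=1  [4,6]=1  [5,6]=2
  size 3 → [0,2,5]=1  [2,5,6]=3  [3,4,6]=1  [4,5,6]=3
  size 4 → [0,2,5,6]=4  [1,3,4,6]=1  [2,4,5,6]=6  [3,4,5,6]=4
  size 5 → [0,2,4,5,6]=10  [1,3,4,5,6]=5  [2,3,4,5,6]=10
  first=0(t) contributes 15
  first=1(r) contributes 20
|[w]| = 35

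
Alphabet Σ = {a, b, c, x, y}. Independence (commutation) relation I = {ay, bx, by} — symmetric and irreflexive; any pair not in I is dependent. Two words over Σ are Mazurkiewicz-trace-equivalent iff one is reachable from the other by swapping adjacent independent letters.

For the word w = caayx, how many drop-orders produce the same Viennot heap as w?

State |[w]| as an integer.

drop 0:c onto floor
drop 1:a onto {0:c}
drop 2:a onto {1:a}
drop 3:y onto {0:c}
drop 4:x onto {2:a, 3:y}
ground layer = {0:c}
drop-orders for the pieces not yet dropped (sum over which currently-grounded one goes next):
  1 to go: {4} 1
  2 to go: {2,4} 1  {3,4} 1
  3 to go: {1,2,4} 1  {2,3,4} 2
  if 0:c drops first: 3 orders

3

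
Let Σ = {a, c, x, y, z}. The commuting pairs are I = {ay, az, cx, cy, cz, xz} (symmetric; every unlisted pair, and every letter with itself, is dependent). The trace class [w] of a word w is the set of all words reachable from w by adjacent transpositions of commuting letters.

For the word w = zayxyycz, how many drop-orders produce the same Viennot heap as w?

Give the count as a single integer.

drop 0:z onto floor
drop 1:a onto floor
drop 2:y onto {0:z}
drop 3:x onto {1:a, 2:y}
drop 4:y onto {3:x}
drop 5:y onto {4:y}
drop 6:c onto {1:a}
drop 7:z onto {5:y}
ground layer = {0:z, 1:a}
drop-orders for the pieces not yet dropped (sum over which currently-grounded one goes next):
  1 to go: {6} 1  {7} 1
  2 to go: {5,7} 1  {6,7} 2
  3 to go: {4,5,7} 1  {5,6,7} 3
  4 to go: {3,4,5,7} 1  {4,5,6,7} 4
  5 to go: {2,3,4,5,7} 1  {3,4,5,6,7} 5
  6 to go: {0,2,3,4,5,7} 1  {1,3,4,5,6,7} 5  {2,3,4,5,6,7} 6
  if 0:z drops first: 11 orders
  if 1:a drops first: 7 orders
heap linearizations: 18

18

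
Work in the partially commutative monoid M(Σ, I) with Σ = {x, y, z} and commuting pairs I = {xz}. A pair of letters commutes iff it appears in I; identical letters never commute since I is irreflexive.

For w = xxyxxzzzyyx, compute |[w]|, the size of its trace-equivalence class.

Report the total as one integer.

10

0(x) covers ∅
1(x) covers 0:x
2(y) covers 1:x
3(x) covers 2:y
4(x) covers 3:x
5(z) covers 2:y
6(z) covers 5:z
7(z) covers 6:z
8(y) covers 4:x, 7:z
9(y) covers 8:y
10(x) covers 9:y
floor of heap: 0:x
completions by unplaced set U, small U first (add the entries for U minus each lowest piece of U):
  |U|=1: {10}:1
  |U|=2: {9,10}:1
  |U|=3: {8,9,10}:1
  |U|=4: {4,8,9,10}:1  {7,8,9,10}:1
  |U|=5: {3,4,8,9,10}:1  {4,7,8,9,10}:2  {6,7,8,9,10}:1
  |U|=6: {3,4,7,8,9,10}:3  {4,6,7,8,9,10}:3  {5,6,7,8,9,10}:1
  |U|=7: {3,4,6,7,8,9,10}:6  {4,5,6,7,8,9,10}:4
  |U|=8: {3,4,5,6,7,8,9,10}:10
  |U|=9: {2,3,4,5,6,7,8,9,10}:10
  start at 0(x): 10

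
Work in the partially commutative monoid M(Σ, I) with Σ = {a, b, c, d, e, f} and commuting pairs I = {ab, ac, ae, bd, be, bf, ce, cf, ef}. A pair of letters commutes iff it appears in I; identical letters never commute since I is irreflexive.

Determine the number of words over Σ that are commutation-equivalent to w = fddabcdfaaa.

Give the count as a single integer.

piece 0:f — minimal
piece 1:d rests on {0:f}
piece 2:d rests on {1:d}
piece 3:a rests on {2:d}
piece 4:b — minimal
piece 5:c rests on {2:d, 4:b}
piece 6:d rests on {3:a, 5:c}
piece 7:f rests on {6:d}
piece 8:a rests on {7:f}
piece 9:a rests on {8:a}
piece 10:a rests on {9:a}
minimal pieces: {0:f, 4:b}
ways to finish when only these pieces remain (= sum over removing one remaining piece with nothing left below it):
  1 left: {10}→1
  2 left: {9,10}→1
  3 left: {8,9,10}→1
  4 left: {7,8,9,10}→1
  5 left: {6,7,8,9,10}→1
  6 left: {3,6,7,8,9,10}→1  {5,6,7,8,9,10}→1
  7 left: {3,5,6,7,8,9,10}→2  {4,5,6,7,8,9,10}→1
  8 left: {2,3,5,6,7,8,9,10}→2  {3,4,5,6,7,8,9,10}→3
  9 left: {1,2,3,5,6,7,8,9,10}→2  {2,3,4,5,6,7,8,9,10}→5
  placing 0:f first → 7 extensions
  placing 4:b first → 2 extensions
total linear extensions = 9

9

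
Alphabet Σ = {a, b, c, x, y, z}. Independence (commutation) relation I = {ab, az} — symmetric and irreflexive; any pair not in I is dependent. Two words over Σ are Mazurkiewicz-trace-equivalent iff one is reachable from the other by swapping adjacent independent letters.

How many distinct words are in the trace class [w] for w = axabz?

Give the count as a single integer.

drop 0:a onto floor
drop 1:x onto {0:a}
drop 2:a onto {1:x}
drop 3:b onto {1:x}
drop 4:z onto {3:b}
ground layer = {0:a}
drop-orders for the pieces not yet dropped (sum over which currently-grounded one goes next):
  1 to go: {2} 1  {4} 1
  2 to go: {2,4} 2  {3,4} 1
  3 to go: {2,3,4} 3
  if 0:a drops first: 3 orders

3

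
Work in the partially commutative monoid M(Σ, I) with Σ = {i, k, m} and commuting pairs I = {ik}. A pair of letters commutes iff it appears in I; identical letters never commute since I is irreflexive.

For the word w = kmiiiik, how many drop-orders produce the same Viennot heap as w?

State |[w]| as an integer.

drop 0:k onto floor
drop 1:m onto {0:k}
drop 2:i onto {1:m}
drop 3:i onto {2:i}
drop 4:i onto {3:i}
drop 5:i onto {4:i}
drop 6:k onto {1:m}
ground layer = {0:k}
drop-orders for the pieces not yet dropped (sum over which currently-grounded one goes next):
  1 to go: {5} 1  {6} 1
  2 to go: {4,5} 1  {5,6} 2
  3 to go: {3,4,5} 1  {4,5,6} 3
  4 to go: {2,3,4,5} 1  {3,4,5,6} 4
  5 to go: {2,3,4,5,6} 5
  if 0:k drops first: 5 orders

5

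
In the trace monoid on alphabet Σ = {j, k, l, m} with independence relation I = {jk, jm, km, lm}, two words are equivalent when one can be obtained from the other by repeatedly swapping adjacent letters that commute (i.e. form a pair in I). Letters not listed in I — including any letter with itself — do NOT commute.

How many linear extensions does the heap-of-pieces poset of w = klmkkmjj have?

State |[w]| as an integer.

0(k) covers ∅
1(l) covers 0:k
2(m) covers ∅
3(k) covers 1:l
4(k) covers 3:k
5(m) covers 2:m
6(j) covers 1:l
7(j) covers 6:j
floor of heap: 0:k, 2:m
completions by unplaced set U, small U first (add the entries for U minus each lowest piece of U):
  |U|=1: {4}:1  {5}:1  {7}:1
  |U|=2: {2,5}:1  {3,4}:1  {4,5}:2  {4,7}:2  {5,7}:2  {6,7}:1
  |U|=3: {2,4,5}:3  {2,5,7}:3  {3,4,5}:3  {3,4,7}:3  {4,5,7}:6  {4,6,7}:3  {5,6,7}:3
  |U|=4: {2,3,4,5}:6  {2,4,5,7}:12  {2,5,6,7}:6  {3,4,5,7}:12  {3,4,6,7}:6  {4,5,6,7}:12
  |U|=5: {1,3,4,6,7}:6  {2,3,4,5,7}:30  {2,4,5,6,7}:30  {3,4,5,6,7}:30
  |U|=6: {0,1,3,4,6,7}:6  {1,3,4,5,6,7}:36  {2,3,4,5,6,7}:90
  start at 0(k): 126
  start at 2(m): 42
sum over floor = 168

168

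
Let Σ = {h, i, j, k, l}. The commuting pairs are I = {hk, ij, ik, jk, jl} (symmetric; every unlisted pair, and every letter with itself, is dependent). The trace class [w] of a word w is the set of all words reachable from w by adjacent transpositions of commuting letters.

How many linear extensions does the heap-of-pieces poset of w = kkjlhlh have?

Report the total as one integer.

piece 0:k — minimal
piece 1:k rests on {0:k}
piece 2:j — minimal
piece 3:l rests on {1:k}
piece 4:h rests on {2:j, 3:l}
piece 5:l rests on {4:h}
piece 6:h rests on {5:l}
minimal pieces: {0:k, 2:j}
ways to finish when only these pieces remain (= sum over removing one remaining piece with nothing left below it):
  1 left: {6}→1
  2 left: {5,6}→1
  3 left: {4,5,6}→1
  4 left: {2,4,5,6}→1  {3,4,5,6}→1
  5 left: {1,3,4,5,6}→1  {2,3,4,5,6}→2
  placing 0:k first → 3 extensions
  placing 2:j first → 1 extensions
total linear extensions = 4

4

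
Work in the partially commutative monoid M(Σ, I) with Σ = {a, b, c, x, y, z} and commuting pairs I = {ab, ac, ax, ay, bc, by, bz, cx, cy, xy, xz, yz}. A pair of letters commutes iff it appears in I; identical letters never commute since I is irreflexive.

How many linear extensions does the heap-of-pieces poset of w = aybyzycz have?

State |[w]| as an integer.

0(a) covers ∅
1(y) covers ∅
2(b) covers ∅
3(y) covers 1:y
4(z) covers 0:a
5(y) covers 3:y
6(c) covers 4:z
7(z) covers 6:c
floor of heap: 0:a, 1:y, 2:b
completions by unplaced set U, small U first (add the entries for U minus each lowest piece of U):
  |U|=1: {2}:1  {5}:1  {7}:1
  |U|=2: {2,5}:2  {2,7}:2  {3,5}:1  {5,7}:2  {6,7}:1
  |U|=3: {1,3,5}:1  {2,3,5}:3  {2,5,7}:6  {2,6,7}:3  {3,5,7}:3  {4,6,7}:1  {5,6,7}:3
  |U|=4: {0,4,6,7}:1  {1,2,3,5}:4  {1,3,5,7}:4  {2,3,5,7}:12  {2,4,6,7}:4  {2,5,6,7}:12  {3,5,6,7}:6  {4,5,6,7}:4
  |U|=5: {0,2,4,6,7}:5  {0,4,5,6,7}:5  {1,2,3,5,7}:20  {1,3,5,6,7}:10  {2,3,5,6,7}:30  {2,4,5,6,7}:20  {3,4,5,6,7}:10
  |U|=6: {0,2,4,5,6,7}:30  {0,3,4,5,6,7}:15  {1,2,3,5,6,7}:60  {1,3,4,5,6,7}:20  {2,3,4,5,6,7}:60
  start at 0(a): 140
  start at 1(y): 105
  start at 2(b): 35
sum over floor = 280

280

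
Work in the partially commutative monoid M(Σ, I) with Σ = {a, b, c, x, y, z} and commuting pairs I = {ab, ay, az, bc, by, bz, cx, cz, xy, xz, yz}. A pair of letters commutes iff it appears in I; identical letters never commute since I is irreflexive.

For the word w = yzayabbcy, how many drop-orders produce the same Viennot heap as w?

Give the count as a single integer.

1512

0(y) covers ∅
1(z) covers ∅
2(a) covers ∅
3(y) covers 0:y
4(a) covers 2:a
5(b) covers ∅
6(b) covers 5:b
7(c) covers 3:y, 4:a
8(y) covers 7:c
floor of heap: 0:y, 1:z, 2:a, 5:b
completions by unplaced set U, small U first (add the entries for U minus each lowest piece of U):
  |U|=1: {1}:1  {6}:1  {8}:1
  |U|=2: {1,6}:2  {1,8}:2  {5,6}:1  {6,8}:2  {7,8}:1
  |U|=3: {1,5,6}:3  {1,6,8}:6  {1,7,8}:3  {3,7,8}:1  {4,7,8}:1  {5,6,8}:3  {6,7,8}:3
  |U|=4: {0,3,7,8}:1  {1,3,7,8}:4  {1,4,7,8}:4  {1,5,6,8}:12  {1,6,7,8}:12  {2,4,7,8}:1  {3,4,7,8}:2  {3,6,7,8}:4  {4,6,7,8}:4  {5,6,7,8}:6
  |U|=5: {0,1,3,7,8}:5  {0,3,4,7,8}:3  {0,3,6,7,8}:5  {1,2,4,7,8}:5  {1,3,4,7,8}:10  {1,3,6,7,8}:20  {1,4,6,7,8}:20  {1,5,6,7,8}:30  {2,3,4,7,8}:3  {2,4,6,7,8}:5  {3,4,6,7,8}:10  {3,5,6,7,8}:10  {4,5,6,7,8}:10
  |U|=6: {0,1,3,4,7,8}:18  {0,1,3,6,7,8}:30  {0,2,3,4,7,8}:6  {0,3,4,6,7,8}:18  {0,3,5,6,7,8}:15  {1,2,3,4,7,8}:18  {1,2,4,6,7,8}:30  {1,3,4,6,7,8}:60  {1,3,5,6,7,8}:60  {1,4,5,6,7,8}:60  {2,3,4,6,7,8}:18  {2,4,5,6,7,8}:15  {3,4,5,6,7,8}:30
  |U|=7: {0,1,2,3,4,7,8}:42  {0,1,3,4,6,7,8}:126  {0,1,3,5,6,7,8}:105  {0,2,3,4,6,7,8}:42  {0,3,4,5,6,7,8}:63  {1,2,3,4,6,7,8}:126  {1,2,4,5,6,7,8}:105  {1,3,4,5,6,7,8}:210  {2,3,4,5,6,7,8}:63
  start at 0(y): 504
  start at 1(z): 168
  start at 2(a): 504
  start at 5(b): 336
sum over floor = 1512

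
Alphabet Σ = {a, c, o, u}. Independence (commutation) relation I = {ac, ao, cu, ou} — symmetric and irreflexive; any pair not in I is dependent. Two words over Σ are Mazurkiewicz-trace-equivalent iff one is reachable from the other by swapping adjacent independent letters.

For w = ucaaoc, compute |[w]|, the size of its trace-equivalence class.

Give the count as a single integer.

20

piece 0:u — minimal
piece 1:c — minimal
piece 2:a rests on {0:u}
piece 3:a rests on {2:a}
piece 4:o rests on {1:c}
piece 5:c rests on {4:o}
minimal pieces: {0:u, 1:c}
ways to finish when only these pieces remain (= sum over removing one remaining piece with nothing left below it):
  1 left: {3}→1  {5}→1
  2 left: {2,3}→1  {3,5}→2  {4,5}→1
  3 left: {0,2,3}→1  {1,4,5}→1  {2,3,5}→3  {3,4,5}→3
  4 left: {0,2,3,5}→4  {1,3,4,5}→4  {2,3,4,5}→6
  placing 0:u first → 10 extensions
  placing 1:c first → 10 extensions
total linear extensions = 20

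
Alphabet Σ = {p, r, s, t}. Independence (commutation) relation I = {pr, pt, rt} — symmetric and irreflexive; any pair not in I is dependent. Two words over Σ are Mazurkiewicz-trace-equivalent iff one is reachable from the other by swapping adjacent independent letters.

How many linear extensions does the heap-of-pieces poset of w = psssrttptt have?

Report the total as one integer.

drop 0:p onto floor
drop 1:s onto {0:p}
drop 2:s onto {1:s}
drop 3:s onto {2:s}
drop 4:r onto {3:s}
drop 5:t onto {3:s}
drop 6:t onto {5:t}
drop 7:p onto {3:s}
drop 8:t onto {6:t}
drop 9:t onto {8:t}
ground layer = {0:p}
drop-orders for the pieces not yet dropped (sum over which currently-grounded one goes next):
  1 to go: {4} 1  {7} 1  {9} 1
  2 to go: {4,7} 2  {4,9} 2  {7,9} 2  {8,9} 1
  3 to go: {4,7,9} 6  {4,8,9} 3  {6,8,9} 1  {7,8,9} 3
  4 to go: {4,6,8,9} 4  {4,7,8,9} 12  {5,6,8,9} 1  {6,7,8,9} 4
  5 to go: {4,5,6,8,9} 5  {4,6,7,8,9} 20  {5,6,7,8,9} 5
  6 to go: {4,5,6,7,8,9} 30
  7 to go: {3,4,5,6,7,8,9} 30
  8 to go: {2,3,4,5,6,7,8,9} 30
  if 0:p drops first: 30 orders

30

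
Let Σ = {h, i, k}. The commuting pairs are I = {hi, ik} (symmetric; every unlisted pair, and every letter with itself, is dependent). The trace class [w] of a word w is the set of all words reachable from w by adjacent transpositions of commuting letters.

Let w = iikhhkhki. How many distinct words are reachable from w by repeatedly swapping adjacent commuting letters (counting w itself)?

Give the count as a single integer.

84

0(i) covers ∅
1(i) covers 0:i
2(k) covers ∅
3(h) covers 2:k
4(h) covers 3:h
5(k) covers 4:h
6(h) covers 5:k
7(k) covers 6:h
8(i) covers 1:i
floor of heap: 0:i, 2:k
completions by unplaced set U, small U first (add the entries for U minus each lowest piece of U):
  |U|=1: {7}:1  {8}:1
  |U|=2: {1,8}:1  {6,7}:1  {7,8}:2
  |U|=3: {0,1,8}:1  {1,7,8}:3  {5,6,7}:1  {6,7,8}:3
  |U|=4: {0,1,7,8}:4  {1,6,7,8}:6  {4,5,6,7}:1  {5,6,7,8}:4
  |U|=5: {0,1,6,7,8}:10  {1,5,6,7,8}:10  {3,4,5,6,7}:1  {4,5,6,7,8}:5
  |U|=6: {0,1,5,6,7,8}:20  {1,4,5,6,7,8}:15  {2,3,4,5,6,7}:1  {3,4,5,6,7,8}:6
  |U|=7: {0,1,4,5,6,7,8}:35  {1,3,4,5,6,7,8}:21  {2,3,4,5,6,7,8}:7
  start at 0(i): 28
  start at 2(k): 56
sum over floor = 84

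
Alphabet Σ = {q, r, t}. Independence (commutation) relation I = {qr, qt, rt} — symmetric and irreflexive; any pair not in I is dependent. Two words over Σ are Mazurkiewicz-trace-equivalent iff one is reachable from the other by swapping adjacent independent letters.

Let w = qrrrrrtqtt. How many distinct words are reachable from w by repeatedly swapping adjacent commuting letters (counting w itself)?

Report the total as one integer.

2520

0(q) covers ∅
1(r) covers ∅
2(r) covers 1:r
3(r) covers 2:r
4(r) covers 3:r
5(r) covers 4:r
6(t) covers ∅
7(q) covers 0:q
8(t) covers 6:t
9(t) covers 8:t
floor of heap: 0:q, 1:r, 6:t
completions by unplaced set U, small U first (add the entries for U minus each lowest piece of U):
  |U|=1: {5}:1  {7}:1  {9}:1
  |U|=2: {0,7}:1  {4,5}:1  {5,7}:2  {5,9}:2  {7,9}:2  {8,9}:1
  |U|=3: {0,5,7}:3  {0,7,9}:3  {3,4,5}:1  {4,5,7}:3  {4,5,9}:3  {5,7,9}:6  {5,8,9}:3  {6,8,9}:1  {7,8,9}:3
  |U|=4: {0,4,5,7}:6  {0,5,7,9}:12  {0,7,8,9}:6  {2,3,4,5}:1  {3,4,5,7}:4  {3,4,5,9}:4  {4,5,7,9}:12  {4,5,8,9}:6  {5,6,8,9}:4  {5,7,8,9}:12  {6,7,8,9}:4
  |U|=5: {0,3,4,5,7}:10  {0,4,5,7,9}:30  {0,5,7,8,9}:30  {0,6,7,8,9}:10  {1,2,3,4,5}:1  {2,3,4,5,7}:5  {2,3,4,5,9}:5  {3,4,5,7,9}:20  {3,4,5,8,9}:10  {4,5,6,8,9}:10  {4,5,7,8,9}:30  {5,6,7,8,9}:20
  |U|=6: {0,2,3,4,5,7}:15  {0,3,4,5,7,9}:60  {0,4,5,7,8,9}:90  {0,5,6,7,8,9}:60  {1,2,3,4,5,7}:6  {1,2,3,4,5,9}:6  {2,3,4,5,7,9}:30  {2,3,4,5,8,9}:15  {3,4,5,6,8,9}:20  {3,4,5,7,8,9}:60  {4,5,6,7,8,9}:60
  |U|=7: {0,1,2,3,4,5,7}:21  {0,2,3,4,5,7,9}:105  {0,3,4,5,7,8,9}:210  {0,4,5,6,7,8,9}:210  {1,2,3,4,5,7,9}:42  {1,2,3,4,5,8,9}:21  {2,3,4,5,6,8,9}:35  {2,3,4,5,7,8,9}:105  {3,4,5,6,7,8,9}:140
  |U|=8: {0,1,2,3,4,5,7,9}:168  {0,2,3,4,5,7,8,9}:420  {0,3,4,5,6,7,8,9}:560  {1,2,3,4,5,6,8,9}:56  {1,2,3,4,5,7,8,9}:168  {2,3,4,5,6,7,8,9}:280
  start at 0(q): 504
  start at 1(r): 1260
  start at 6(t): 756
sum over floor = 2520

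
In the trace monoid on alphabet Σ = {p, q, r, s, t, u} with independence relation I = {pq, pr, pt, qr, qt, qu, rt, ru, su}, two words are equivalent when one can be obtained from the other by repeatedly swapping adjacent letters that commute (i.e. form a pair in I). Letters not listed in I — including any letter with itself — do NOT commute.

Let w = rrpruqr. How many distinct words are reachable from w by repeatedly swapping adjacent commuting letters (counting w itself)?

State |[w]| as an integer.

105

drop 0:r onto floor
drop 1:r onto {0:r}
drop 2:p onto floor
drop 3:r onto {1:r}
drop 4:u onto {2:p}
drop 5:q onto floor
drop 6:r onto {3:r}
ground layer = {0:r, 2:p, 5:q}
drop-orders for the pieces not yet dropped (sum over which currently-grounded one goes next):
  1 to go: {4} 1  {5} 1  {6} 1
  2 to go: {2,4} 1  {3,6} 1  {4,5} 2  {4,6} 2  {5,6} 2
  3 to go: {1,3,6} 1  {2,4,5} 3  {2,4,6} 3  {3,4,6} 3  {3,5,6} 3  {4,5,6} 6
  4 to go: {0,1,3,6} 1  {1,3,4,6} 4  {1,3,5,6} 4  {2,3,4,6} 6  {2,4,5,6} 12  {3,4,5,6} 12
  5 to go: {0,1,3,4,6} 5  {0,1,3,5,6} 5  {1,2,3,4,6} 10  {1,3,4,5,6} 20  {2,3,4,5,6} 30
  if 0:r drops first: 60 orders
  if 2:p drops first: 30 orders
  if 5:q drops first: 15 orders
heap linearizations: 105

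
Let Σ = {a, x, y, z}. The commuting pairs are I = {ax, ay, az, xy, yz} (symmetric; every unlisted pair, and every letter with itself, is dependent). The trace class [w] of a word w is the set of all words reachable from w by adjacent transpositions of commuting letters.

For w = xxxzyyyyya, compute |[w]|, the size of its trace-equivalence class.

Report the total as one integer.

0(x) covers ∅
1(x) covers 0:x
2(x) covers 1:x
3(z) covers 2:x
4(y) covers ∅
5(y) covers 4:y
6(y) covers 5:y
7(y) covers 6:y
8(y) covers 7:y
9(a) covers ∅
floor of heap: 0:x, 4:y, 9:a
completions by unplaced set U, small U first (add the entries for U minus each lowest piece of U):
  |U|=1: {3}:1  {8}:1  {9}:1
  |U|=2: {2,3}:1  {3,8}:2  {3,9}:2  {7,8}:1  {8,9}:2
  |U|=3: {1,2,3}:1  {2,3,8}:3  {2,3,9}:3  {3,7,8}:3  {3,8,9}:6  {6,7,8}:1  {7,8,9}:3
  |U|=4: {0,1,2,3}:1  {1,2,3,8}:4  {1,2,3,9}:4  {2,3,7,8}:6  {2,3,8,9}:12  {3,6,7,8}:4  {3,7,8,9}:12  {5,6,7,8}:1  {6,7,8,9}:4
  |U|=5: {0,1,2,3,8}:5  {0,1,2,3,9}:5  {1,2,3,7,8}:10  {1,2,3,8,9}:20  {2,3,6,7,8}:10  {2,3,7,8,9}:30  {3,5,6,7,8}:5  {3,6,7,8,9}:20  {4,5,6,7,8}:1  {5,6,7,8,9}:5
  |U|=6: {0,1,2,3,7,8}:15  {0,1,2,3,8,9}:30  {1,2,3,6,7,8}:20  {1,2,3,7,8,9}:60  {2,3,5,6,7,8}:15  {2,3,6,7,8,9}:60  {3,4,5,6,7,8}:6  {3,5,6,7,8,9}:30  {4,5,6,7,8,9}:6
  |U|=7: {0,1,2,3,6,7,8}:35  {0,1,2,3,7,8,9}:105  {1,2,3,5,6,7,8}:35  {1,2,3,6,7,8,9}:140  {2,3,4,5,6,7,8}:21  {2,3,5,6,7,8,9}:105  {3,4,5,6,7,8,9}:42
  |U|=8: {0,1,2,3,5,6,7,8}:70  {0,1,2,3,6,7,8,9}:280  {1,2,3,4,5,6,7,8}:56  {1,2,3,5,6,7,8,9}:280  {2,3,4,5,6,7,8,9}:168
  start at 0(x): 504
  start at 4(y): 630
  start at 9(a): 126
sum over floor = 1260

1260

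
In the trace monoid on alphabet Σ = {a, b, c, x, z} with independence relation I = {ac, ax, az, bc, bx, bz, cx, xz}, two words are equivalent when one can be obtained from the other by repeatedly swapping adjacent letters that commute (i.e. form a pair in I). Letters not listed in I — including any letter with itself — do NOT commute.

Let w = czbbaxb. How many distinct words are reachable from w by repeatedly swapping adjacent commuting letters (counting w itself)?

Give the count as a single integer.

0(c) covers ∅
1(z) covers 0:c
2(b) covers ∅
3(b) covers 2:b
4(a) covers 3:b
5(x) covers ∅
6(b) covers 4:a
floor of heap: 0:c, 2:b, 5:x
completions by unplaced set U, small U first (add the entries for U minus each lowest piece of U):
  |U|=1: {1}:1  {5}:1  {6}:1
  |U|=2: {0,1}:1  {1,5}:2  {1,6}:2  {4,6}:1  {5,6}:2
  |U|=3: {0,1,5}:3  {0,1,6}:3  {1,4,6}:3  {1,5,6}:6  {3,4,6}:1  {4,5,6}:3
  |U|=4: {0,1,4,6}:6  {0,1,5,6}:12  {1,3,4,6}:4  {1,4,5,6}:12  {2,3,4,6}:1  {3,4,5,6}:4
  |U|=5: {0,1,3,4,6}:10  {0,1,4,5,6}:30  {1,2,3,4,6}:5  {1,3,4,5,6}:20  {2,3,4,5,6}:5
  start at 0(c): 30
  start at 2(b): 60
  start at 5(x): 15
sum over floor = 105

105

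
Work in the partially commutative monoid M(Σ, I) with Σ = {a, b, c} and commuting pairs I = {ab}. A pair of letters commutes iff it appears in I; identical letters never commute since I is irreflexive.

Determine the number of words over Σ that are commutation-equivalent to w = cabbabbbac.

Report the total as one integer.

drop 0:c onto floor
drop 1:a onto {0:c}
drop 2:b onto {0:c}
drop 3:b onto {2:b}
drop 4:a onto {1:a}
drop 5:b onto {3:b}
drop 6:b onto {5:b}
drop 7:b onto {6:b}
drop 8:a onto {4:a}
drop 9:c onto {7:b, 8:a}
ground layer = {0:c}
drop-orders for the pieces not yet dropped (sum over which currently-grounded one goes next):
  1 to go: {9} 1
  2 to go: {7,9} 1  {8,9} 1
  3 to go: {4,8,9} 1  {6,7,9} 1  {7,8,9} 2
  4 to go: {1,4,8,9} 1  {4,7,8,9} 3  {5,6,7,9} 1  {6,7,8,9} 3
  5 to go: {1,4,7,8,9} 4  {3,5,6,7,9} 1  {4,6,7,8,9} 6  {5,6,7,8,9} 4
  6 to go: {1,4,6,7,8,9} 10  {2,3,5,6,7,9} 1  {3,5,6,7,8,9} 5  {4,5,6,7,8,9} 10
  7 to go: {1,4,5,6,7,8,9} 20  {2,3,5,6,7,8,9} 6  {3,4,5,6,7,8,9} 15
  8 to go: {1,3,4,5,6,7,8,9} 35  {2,3,4,5,6,7,8,9} 21
  if 0:c drops first: 56 orders

56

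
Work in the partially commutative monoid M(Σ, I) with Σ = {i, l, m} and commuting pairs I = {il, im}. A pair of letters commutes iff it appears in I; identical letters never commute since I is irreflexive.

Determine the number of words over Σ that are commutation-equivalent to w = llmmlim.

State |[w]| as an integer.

0(l) covers ∅
1(l) covers 0:l
2(m) covers 1:l
3(m) covers 2:m
4(l) covers 3:m
5(i) covers ∅
6(m) covers 4:l
floor of heap: 0:l, 5:i
completions by unplaced set U, small U first (add the entries for U minus each lowest piece of U):
  |U|=1: {5}:1  {6}:1
  |U|=2: {4,6}:1  {5,6}:2
  |U|=3: {3,4,6}:1  {4,5,6}:3
  |U|=4: {2,3,4,6}:1  {3,4,5,6}:4
  |U|=5: {1,2,3,4,6}:1  {2,3,4,5,6}:5
  start at 0(l): 6
  start at 5(i): 1
sum over floor = 7

7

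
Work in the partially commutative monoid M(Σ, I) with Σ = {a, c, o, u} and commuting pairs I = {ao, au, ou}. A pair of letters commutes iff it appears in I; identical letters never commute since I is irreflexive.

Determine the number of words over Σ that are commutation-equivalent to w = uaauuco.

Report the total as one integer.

10

drop 0:u onto floor
drop 1:a onto floor
drop 2:a onto {1:a}
drop 3:u onto {0:u}
drop 4:u onto {3:u}
drop 5:c onto {2:a, 4:u}
drop 6:o onto {5:c}
ground layer = {0:u, 1:a}
drop-orders for the pieces not yet dropped (sum over which currently-grounded one goes next):
  1 to go: {6} 1
  2 to go: {5,6} 1
  3 to go: {2,5,6} 1  {4,5,6} 1
  4 to go: {1,2,5,6} 1  {2,4,5,6} 2  {3,4,5,6} 1
  5 to go: {0,3,4,5,6} 1  {1,2,4,5,6} 3  {2,3,4,5,6} 3
  if 0:u drops first: 6 orders
  if 1:a drops first: 4 orders
heap linearizations: 10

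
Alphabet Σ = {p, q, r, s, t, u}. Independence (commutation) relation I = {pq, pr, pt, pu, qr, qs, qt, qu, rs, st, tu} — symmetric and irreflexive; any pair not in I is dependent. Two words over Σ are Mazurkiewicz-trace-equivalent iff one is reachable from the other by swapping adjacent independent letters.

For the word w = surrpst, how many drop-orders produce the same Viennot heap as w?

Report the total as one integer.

0(s) covers ∅
1(u) covers 0:s
2(r) covers 1:u
3(r) covers 2:r
4(p) covers 0:s
5(s) covers 1:u, 4:p
6(t) covers 3:r
floor of heap: 0:s
completions by unplaced set U, small U first (add the entries for U minus each lowest piece of U):
  |U|=1: {5}:1  {6}:1
  |U|=2: {3,6}:1  {4,5}:1  {5,6}:2
  |U|=3: {2,3,6}:1  {3,5,6}:3  {4,5,6}:3
  |U|=4: {2,3,5,6}:4  {3,4,5,6}:6
  |U|=5: {1,2,3,5,6}:4  {2,3,4,5,6}:10
  start at 0(s): 14

14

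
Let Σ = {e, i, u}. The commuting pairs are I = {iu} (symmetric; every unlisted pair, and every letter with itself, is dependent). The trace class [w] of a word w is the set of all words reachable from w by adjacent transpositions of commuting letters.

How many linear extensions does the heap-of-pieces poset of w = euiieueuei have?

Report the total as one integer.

3

#0=e has no predecessor
#1=u depends on [0:e]
#2=i depends on [0:e]
#3=i depends on [2:i]
#4=e depends on [1:u, 3:i]
#5=u depends on [4:e]
#6=e depends on [5:u]
#7=u depends on [6:e]
#8=e depends on [7:u]
#9=i depends on [8:e]
sources: [0:e]
N(rest) = Σ N(rest − s) over sources s of rest; N(one piece) = 1:
  size 1 → [9]=1
  size 2 → [8,9]=1
  size 3 → [7,8,9]=1
  size 4 → [6,7,8,9]=1
  size 5 → [5,6,7,8,9]=1
  size 6 → [4,5,6,7,8,9]=1
  size 7 → [1,4,5,6,7,8,9]=1  [3,4,5,6,7,8,9]=1
  size 8 → [1,3,4,5,6,7,8,9]=2  [2,3,4,5,6,7,8,9]=1
  first=0(e) contributes 3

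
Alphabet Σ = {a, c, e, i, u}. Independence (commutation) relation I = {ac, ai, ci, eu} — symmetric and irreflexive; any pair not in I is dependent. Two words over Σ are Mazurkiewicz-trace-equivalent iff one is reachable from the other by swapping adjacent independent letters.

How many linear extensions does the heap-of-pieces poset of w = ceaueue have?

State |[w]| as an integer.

6

drop 0:c onto floor
drop 1:e onto {0:c}
drop 2:a onto {1:e}
drop 3:u onto {2:a}
drop 4:e onto {2:a}
drop 5:u onto {3:u}
drop 6:e onto {4:e}
ground layer = {0:c}
drop-orders for the pieces not yet dropped (sum over which currently-grounded one goes next):
  1 to go: {5} 1  {6} 1
  2 to go: {3,5} 1  {4,6} 1  {5,6} 2
  3 to go: {3,5,6} 3  {4,5,6} 3
  4 to go: {3,4,5,6} 6
  5 to go: {2,3,4,5,6} 6
  if 0:c drops first: 6 orders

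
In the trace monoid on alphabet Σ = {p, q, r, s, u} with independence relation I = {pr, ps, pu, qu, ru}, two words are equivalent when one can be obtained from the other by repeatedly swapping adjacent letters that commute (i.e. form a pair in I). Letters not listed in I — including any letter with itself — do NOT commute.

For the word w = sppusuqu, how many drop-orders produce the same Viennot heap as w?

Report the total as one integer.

piece 0:s — minimal
piece 1:p — minimal
piece 2:p rests on {1:p}
piece 3:u rests on {0:s}
piece 4:s rests on {3:u}
piece 5:u rests on {4:s}
piece 6:q rests on {2:p, 4:s}
piece 7:u rests on {5:u}
minimal pieces: {0:s, 1:p}
ways to finish when only these pieces remain (= sum over removing one remaining piece with nothing left below it):
  1 left: {6}→1  {7}→1
  2 left: {2,6}→1  {5,7}→1  {6,7}→2
  3 left: {1,2,6}→1  {2,6,7}→3  {5,6,7}→3
  4 left: {1,2,6,7}→4  {2,5,6,7}→6  {4,5,6,7}→3
  5 left: {1,2,5,6,7}→10  {2,4,5,6,7}→9  {3,4,5,6,7}→3
  6 left: {0,3,4,5,6,7}→3  {1,2,4,5,6,7}→19  {2,3,4,5,6,7}→12
  placing 0:s first → 31 extensions
  placing 1:p first → 15 extensions
total linear extensions = 46

46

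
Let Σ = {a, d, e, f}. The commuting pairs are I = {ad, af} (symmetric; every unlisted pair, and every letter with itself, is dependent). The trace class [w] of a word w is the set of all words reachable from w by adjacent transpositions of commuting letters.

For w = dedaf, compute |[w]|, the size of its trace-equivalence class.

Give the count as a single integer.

0(d) covers ∅
1(e) covers 0:d
2(d) covers 1:e
3(a) covers 1:e
4(f) covers 2:d
floor of heap: 0:d
completions by unplaced set U, small U first (add the entries for U minus each lowest piece of U):
  |U|=1: {3}:1  {4}:1
  |U|=2: {2,4}:1  {3,4}:2
  |U|=3: {2,3,4}:3
  start at 0(d): 3

3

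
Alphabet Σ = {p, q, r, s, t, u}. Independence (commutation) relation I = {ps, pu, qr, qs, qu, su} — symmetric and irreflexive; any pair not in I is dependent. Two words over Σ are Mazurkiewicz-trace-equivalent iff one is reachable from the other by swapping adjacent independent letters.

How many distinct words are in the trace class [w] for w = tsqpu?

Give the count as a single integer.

12

piece 0:t — minimal
piece 1:s rests on {0:t}
piece 2:q rests on {0:t}
piece 3:p rests on {2:q}
piece 4:u rests on {0:t}
minimal pieces: {0:t}
ways to finish when only these pieces remain (= sum over removing one remaining piece with nothing left below it):
  1 left: {1}→1  {3}→1  {4}→1
  2 left: {1,3}→2  {1,4}→2  {2,3}→1  {3,4}→2
  3 left: {1,2,3}→3  {1,3,4}→6  {2,3,4}→3
  placing 0:t first → 12 extensions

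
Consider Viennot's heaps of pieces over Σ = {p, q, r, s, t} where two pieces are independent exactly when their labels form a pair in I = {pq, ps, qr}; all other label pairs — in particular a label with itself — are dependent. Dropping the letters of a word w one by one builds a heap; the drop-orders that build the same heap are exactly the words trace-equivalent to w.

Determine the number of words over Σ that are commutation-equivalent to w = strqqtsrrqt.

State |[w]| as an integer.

9

piece 0:s — minimal
piece 1:t rests on {0:s}
piece 2:r rests on {1:t}
piece 3:q rests on {1:t}
piece 4:q rests on {3:q}
piece 5:t rests on {2:r, 4:q}
piece 6:s rests on {5:t}
piece 7:r rests on {6:s}
piece 8:r rests on {7:r}
piece 9:q rests on {6:s}
piece 10:t rests on {8:r, 9:q}
minimal pieces: {0:s}
ways to finish when only these pieces remain (= sum over removing one remaining piece with nothing left below it):
  1 left: {10}→1
  2 left: {8,10}→1  {9,10}→1
  3 left: {7,8,10}→1  {8,9,10}→2
  4 left: {7,8,9,10}→3
  5 left: {6,7,8,9,10}→3
  6 left: {5,6,7,8,9,10}→3
  7 left: {2,5,6,7,8,9,10}→3  {4,5,6,7,8,9,10}→3
  8 left: {2,4,5,6,7,8,9,10}→6  {3,4,5,6,7,8,9,10}→3
  9 left: {2,3,4,5,6,7,8,9,10}→9
  placing 0:s first → 9 extensions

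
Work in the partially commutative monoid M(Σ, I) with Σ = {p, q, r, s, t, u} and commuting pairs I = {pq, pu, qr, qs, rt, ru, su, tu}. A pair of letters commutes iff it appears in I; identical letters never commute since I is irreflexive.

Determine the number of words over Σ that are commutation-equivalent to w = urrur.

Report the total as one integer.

10

#0=u has no predecessor
#1=r has no predecessor
#2=r depends on [1:r]
#3=u depends on [0:u]
#4=r depends on [2:r]
sources: [0:u, 1:r]
N(rest) = Σ N(rest − s) over sources s of rest; N(one piece) = 1:
  size 1 → [3]=1  [4]=1
  size 2 → [0,3]=1  [2,4]=1  [3,4]=2
  size 3 → [0,3,4]=3  [1,2,4]=1  [2,3,4]=3
  first=0(u) contributes 4
  first=1(r) contributes 6
|[w]| = 10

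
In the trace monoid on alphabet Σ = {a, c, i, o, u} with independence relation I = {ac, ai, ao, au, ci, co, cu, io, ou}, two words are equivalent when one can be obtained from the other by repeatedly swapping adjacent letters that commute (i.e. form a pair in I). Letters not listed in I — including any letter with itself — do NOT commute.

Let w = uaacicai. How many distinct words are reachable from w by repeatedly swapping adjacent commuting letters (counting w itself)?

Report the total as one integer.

560

#0=u has no predecessor
#1=a has no predecessor
#2=a depends on [1:a]
#3=c has no predecessor
#4=i depends on [0:u]
#5=c depends on [3:c]
#6=a depends on [2:a]
#7=i depends on [4:i]
sources: [0:u, 1:a, 3:c]
N(rest) = Σ N(rest − s) over sources s of rest; N(one piece) = 1:
  size 1 → [5]=1  [6]=1  [7]=1
  size 2 → [2,6]=1  [3,5]=1  [4,7]=1  [5,6]=2  [5,7]=2  [6,7]=2
  size 3 → [0,4,7]=1  [1,2,6]=1  [2,5,6]=3  [2,6,7]=3  [3,5,6]=3  [3,5,7]=3  [4,5,7]=3  [4,6,7]=3  [5,6,7]=6
  size 4 → [0,4,5,7]=4  [0,4,6,7]=4  [1,2,5,6]=4  [1,2,6,7]=4  [2,3,5,6]=6  [2,4,6,7]=6  [2,5,6,7]=12  [3,4,5,7]=6  [3,5,6,7]=12  [4,5,6,7]=12
  size 5 → [0,2,4,6,7]=10  [0,3,4,5,7]=10  [0,4,5,6,7]=20  [1,2,3,5,6]=10  [1,2,4,6,7]=10  [1,2,5,6,7]=20  [2,3,5,6,7]=30  [2,4,5,6,7]=30  [3,4,5,6,7]=30
  size 6 → [0,1,2,4,6,7]=20  [0,2,4,5,6,7]=60  [0,3,4,5,6,7]=60  [1,2,3,5,6,7]=60  [1,2,4,5,6,7]=60  [2,3,4,5,6,7]=90
  first=0(u) contributes 210
  first=1(a) contributes 210
  first=3(c) contributes 140
|[w]| = 560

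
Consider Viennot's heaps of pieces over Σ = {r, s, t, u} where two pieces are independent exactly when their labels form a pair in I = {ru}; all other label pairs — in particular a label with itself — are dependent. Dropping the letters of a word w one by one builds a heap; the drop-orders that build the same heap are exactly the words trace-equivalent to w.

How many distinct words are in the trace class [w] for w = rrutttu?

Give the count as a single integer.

3

#0=r has no predecessor
#1=r depends on [0:r]
#2=u has no predecessor
#3=t depends on [1:r, 2:u]
#4=t depends on [3:t]
#5=t depends on [4:t]
#6=u depends on [5:t]
sources: [0:r, 2:u]
N(rest) = Σ N(rest − s) over sources s of rest; N(one piece) = 1:
  size 1 → [6]=1
  size 2 → [5,6]=1
  size 3 → [4,5,6]=1
  size 4 → [3,4,5,6]=1
  size 5 → [1,3,4,5,6]=1  [2,3,4,5,6]=1
  first=0(r) contributes 2
  first=2(u) contributes 1
|[w]| = 3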